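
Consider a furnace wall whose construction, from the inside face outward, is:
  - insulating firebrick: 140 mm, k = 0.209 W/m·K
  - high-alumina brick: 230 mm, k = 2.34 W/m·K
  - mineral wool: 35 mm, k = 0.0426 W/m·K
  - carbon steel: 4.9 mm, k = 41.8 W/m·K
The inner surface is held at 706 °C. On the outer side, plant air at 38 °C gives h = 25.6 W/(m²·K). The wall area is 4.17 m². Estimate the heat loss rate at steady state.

Q ≈ 1710 W

Using the resistance-network approach (series):
R_insulating firebrick = L/(kA) = 0.14/(0.209×4.17) = 0.1606 K/W
R_high-alumina brick = L/(kA) = 0.23/(2.34×4.17) = 0.02357 K/W
R_mineral wool = L/(kA) = 0.035/(0.0426×4.17) = 0.197 K/W
R_carbon steel = L/(kA) = 0.0049/(41.8×4.17) = 2.811×10^-5 K/W
R_outer film = 1/(h_o·A) = 1/(25.6×4.17) = 0.009368 K/W
R_total = 0.3906 K/W
Q = ΔT / R_total = 668 / 0.3906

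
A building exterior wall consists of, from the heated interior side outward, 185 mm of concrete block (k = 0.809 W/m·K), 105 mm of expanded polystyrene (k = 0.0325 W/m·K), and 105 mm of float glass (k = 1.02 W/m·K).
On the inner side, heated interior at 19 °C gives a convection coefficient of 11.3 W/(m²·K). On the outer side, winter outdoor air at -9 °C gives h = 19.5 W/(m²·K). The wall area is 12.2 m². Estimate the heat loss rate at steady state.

Thermal resistances in series:
R_inner film = 1/(h_i·A) = 1/(11.3×12.2) = 0.007254 K/W
R_concrete block = L/(kA) = 0.185/(0.809×12.2) = 0.01874 K/W
R_expanded polystyrene = L/(kA) = 0.105/(0.0325×12.2) = 0.2648 K/W
R_float glass = L/(kA) = 0.105/(1.02×12.2) = 0.008438 K/W
R_outer film = 1/(h_o·A) = 1/(19.5×12.2) = 0.004203 K/W
R_total = 0.3035 K/W
Q = ΔT / R_total = 28 / 0.3035

Q ≈ 92.3 W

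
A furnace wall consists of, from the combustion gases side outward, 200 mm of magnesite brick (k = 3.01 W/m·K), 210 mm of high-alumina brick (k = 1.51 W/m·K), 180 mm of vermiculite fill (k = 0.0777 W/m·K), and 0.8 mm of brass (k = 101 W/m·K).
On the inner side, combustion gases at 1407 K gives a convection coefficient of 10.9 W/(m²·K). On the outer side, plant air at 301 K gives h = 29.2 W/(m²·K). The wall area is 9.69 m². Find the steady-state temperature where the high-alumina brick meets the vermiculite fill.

Series thermal resistances:
R_inner film = 1/(h_i·A) = 1/(10.9×9.69) = 0.009468 K/W
R_magnesite brick = L/(kA) = 0.2/(3.01×9.69) = 0.006857 K/W
R_high-alumina brick = L/(kA) = 0.21/(1.51×9.69) = 0.01435 K/W
R_vermiculite fill = L/(kA) = 0.18/(0.0777×9.69) = 0.2391 K/W
R_brass = L/(kA) = 0.0008/(101×9.69) = 8.174×10^-7 K/W
R_outer film = 1/(h_o·A) = 1/(29.2×9.69) = 0.003534 K/W
R_total = 0.2733 K/W;  Q = ΔT/R_total = 1106/0.2733 = 4047 W
T_interface = T_inner − Q·ΣR(inner→interface) = 1407 − 4050×0.03068

T ≈ 1280 K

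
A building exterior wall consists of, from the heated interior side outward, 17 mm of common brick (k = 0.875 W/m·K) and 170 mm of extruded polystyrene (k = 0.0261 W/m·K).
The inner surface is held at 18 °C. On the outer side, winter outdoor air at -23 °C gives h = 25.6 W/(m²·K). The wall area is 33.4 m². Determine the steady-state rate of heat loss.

Treating each layer as a thermal resistance in series:
R_common brick = L/(kA) = 0.017/(0.875×33.4) = 5.817×10^-4 K/W
R_extruded polystyrene = L/(kA) = 0.17/(0.0261×33.4) = 0.195 K/W
R_outer film = 1/(h_o·A) = 1/(25.6×33.4) = 0.00117 K/W
R_total = 0.1968 K/W
Q = ΔT / R_total = 41 / 0.1968

Q ≈ 208 W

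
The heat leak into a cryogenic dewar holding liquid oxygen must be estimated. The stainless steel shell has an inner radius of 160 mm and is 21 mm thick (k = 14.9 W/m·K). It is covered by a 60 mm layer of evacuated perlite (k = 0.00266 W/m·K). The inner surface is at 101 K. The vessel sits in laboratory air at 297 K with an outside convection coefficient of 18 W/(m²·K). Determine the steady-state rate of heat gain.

Q ≈ 4.75 W

Each spherical layer contributes R = (1/r_i − 1/r_o)/(4πk):
R_stainless steel shell = (1/0.16 − 1/0.181)/(4π×14.9) = 0.003873 K/W
R_evacuated perlite = (1/0.181 − 1/0.241)/(4π×0.00266) = 41.15 K/W
R_outer film = 1/(h·4πr_o²) = 1/(18×4π×0.241²) = 0.07612 K/W
R_total = 41.23 K/W
Q = ΔT/R_total = 196/41.23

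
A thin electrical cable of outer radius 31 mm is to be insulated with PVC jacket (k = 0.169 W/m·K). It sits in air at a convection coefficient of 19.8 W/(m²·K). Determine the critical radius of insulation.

r_cr ≈ 8.54 mm

For a cylinder r_cr = k/h = 0.169/19.8
r_cr = 8.54 mm; since the bare radius (31 mm) is above r_cr, any added insulation will reduce heat loss.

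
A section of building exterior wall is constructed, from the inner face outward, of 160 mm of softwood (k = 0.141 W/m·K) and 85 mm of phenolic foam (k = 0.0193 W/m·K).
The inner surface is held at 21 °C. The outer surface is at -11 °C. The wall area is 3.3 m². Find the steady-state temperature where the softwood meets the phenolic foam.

T ≈ 14.4 °C

Treating each layer as a thermal resistance in series:
R_softwood = L/(kA) = 0.16/(0.141×3.3) = 0.3439 K/W
R_phenolic foam = L/(kA) = 0.085/(0.0193×3.3) = 1.335 K/W
R_total = 1.678 K/W;  Q = ΔT/R_total = 32/1.678 = 19.07 W
T_interface = T_inner − Q·ΣR(inner→interface) = 21 − 19.1×0.3439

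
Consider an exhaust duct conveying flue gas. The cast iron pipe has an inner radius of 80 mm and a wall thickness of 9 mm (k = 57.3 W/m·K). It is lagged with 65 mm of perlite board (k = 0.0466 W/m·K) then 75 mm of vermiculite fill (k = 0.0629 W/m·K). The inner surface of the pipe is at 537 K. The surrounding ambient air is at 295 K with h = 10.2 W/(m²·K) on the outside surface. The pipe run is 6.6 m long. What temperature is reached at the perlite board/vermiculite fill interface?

T ≈ 383 K

For a radial system each layer contributes R = ln(r_out/r_in)/(2πkL); films add R = 1/(hA).
R_cast iron pipe wall = ln(89/80)/(2π×57.3×6.6) = 4.487×10^-5 K/W
R_perlite board = ln(154/89)/(2π×0.0466×6.6) = 0.2837 K/W
R_vermiculite fill = ln(229/154)/(2π×0.0629×6.6) = 0.1521 K/W
R_outer film = 1/(h_o·2πr_oL) = 1/(10.2×2π×0.229×6.6) = 0.01032 K/W
R_total = 0.4462 K/W
Q = ΔT/R_total = 242/0.4462
Q = 542 W
T_interface = T_inner − Q·ΣR(inner→interface) = 537 − 542×0.2838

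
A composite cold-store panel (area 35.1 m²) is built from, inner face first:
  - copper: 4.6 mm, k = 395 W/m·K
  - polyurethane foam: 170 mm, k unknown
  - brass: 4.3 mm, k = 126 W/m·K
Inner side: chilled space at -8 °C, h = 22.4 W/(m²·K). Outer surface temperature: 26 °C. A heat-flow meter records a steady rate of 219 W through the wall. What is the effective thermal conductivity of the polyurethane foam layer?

k ≈ 0.0315 W/(m·K)

Thermal resistances in series:
R_inner film = 1/(h_i·A) = 1/(22.4×35.1) = 0.001272 K/W
R_copper = L/(kA) = 0.0046/(395×35.1) = 3.318×10^-7 K/W
R_brass = L/(kA) = 0.0043/(126×35.1) = 9.723×10^-7 K/W
Sum of known resistances R_other = 0.001273 K/W
Total R = ΔT/Q = 34/219 = 0.1553 K/W
R_polyurethane foam = R_total − R_other = 0.154 K/W
k = L/(R·A) = 0.17/(0.154×35.1)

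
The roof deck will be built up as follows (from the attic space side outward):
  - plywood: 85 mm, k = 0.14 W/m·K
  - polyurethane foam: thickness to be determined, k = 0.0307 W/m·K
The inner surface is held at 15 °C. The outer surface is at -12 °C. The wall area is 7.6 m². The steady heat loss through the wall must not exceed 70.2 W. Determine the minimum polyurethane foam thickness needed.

L ≈ 71.1 mm

Thermal resistances in series:
R_plywood = L/(kA) = 0.085/(0.14×7.6) = 0.07989 K/W
Sum of the known resistances R_other = 0.07989 K/W
Required total resistance R_tot = ΔT/Q_allow = 27/70.2 = 0.3846 K/W
R_polyurethane foam = R_tot − R_other = 0.3047 K/W
L = R·k·A = 0.3047×0.0307×7.6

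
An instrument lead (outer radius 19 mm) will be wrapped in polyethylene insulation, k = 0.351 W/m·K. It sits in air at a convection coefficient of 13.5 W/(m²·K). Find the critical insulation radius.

r_cr ≈ 26 mm

For a cylinder r_cr = k/h = 0.351/13.5
r_cr = 26 mm; since the bare radius (19 mm) is below r_cr, adding a thin layer of insulation will *increase* heat loss.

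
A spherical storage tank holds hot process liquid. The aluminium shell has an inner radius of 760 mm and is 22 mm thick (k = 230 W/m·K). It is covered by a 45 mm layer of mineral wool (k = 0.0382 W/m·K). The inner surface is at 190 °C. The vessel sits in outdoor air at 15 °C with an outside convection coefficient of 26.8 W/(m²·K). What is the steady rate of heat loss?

Spherical conduction: R = (1/r_in − 1/r_out)/(4πk) per layer; series-sum.
R_aluminium shell = (1/0.76 − 1/0.782)/(4π×230) = 1.281×10^-5 K/W
R_mineral wool = (1/0.782 − 1/0.827)/(4π×0.0382) = 0.145 K/W
R_outer film = 1/(h·4πr_o²) = 1/(26.8×4π×0.827²) = 0.004342 K/W
R_total = 0.1493 K/W
Q = ΔT/R_total = 175/0.1493

Q ≈ 1170 W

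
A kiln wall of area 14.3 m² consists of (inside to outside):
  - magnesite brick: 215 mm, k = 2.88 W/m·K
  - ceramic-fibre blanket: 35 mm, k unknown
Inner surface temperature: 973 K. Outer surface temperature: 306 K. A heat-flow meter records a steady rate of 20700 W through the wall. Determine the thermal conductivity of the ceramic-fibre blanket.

k ≈ 0.0906 W/(m·K)

Using the resistance-network approach (series):
R_magnesite brick = L/(kA) = 0.215/(2.88×14.3) = 0.00522 K/W
Sum of known resistances R_other = 0.00522 K/W
Total R = ΔT/Q = 667/20700 = 0.03222 K/W
R_ceramic-fibre blanket = R_total − R_other = 0.027 K/W
k = L/(R·A) = 0.035/(0.027×14.3)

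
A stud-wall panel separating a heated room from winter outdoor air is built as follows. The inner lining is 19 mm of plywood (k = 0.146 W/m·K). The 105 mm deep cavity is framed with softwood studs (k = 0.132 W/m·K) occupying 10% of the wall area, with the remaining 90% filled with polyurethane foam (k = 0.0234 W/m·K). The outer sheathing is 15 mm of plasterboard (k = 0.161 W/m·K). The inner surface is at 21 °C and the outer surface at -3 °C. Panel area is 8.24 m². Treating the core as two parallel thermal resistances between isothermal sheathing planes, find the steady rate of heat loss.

Q ≈ 60.1 W

Sheathing layers in series; stud and cavity paths in parallel between them.
R_inner = 0.019/(0.146×8.24) = 0.01579 K/W
R_stud  = 0.105/(0.132×0.1×8.24) = 0.9654 K/W
R_cav   = 0.105/(0.0234×0.9×8.24) = 0.6051 K/W
1/R_core = 1/R_stud + 1/R_cav → R_core = 0.3719 K/W
R_outer = 0.015/(0.161×8.24) = 0.01131 K/W
R_total = 0.399 K/W
Q = ΔT/R_total = 24/0.399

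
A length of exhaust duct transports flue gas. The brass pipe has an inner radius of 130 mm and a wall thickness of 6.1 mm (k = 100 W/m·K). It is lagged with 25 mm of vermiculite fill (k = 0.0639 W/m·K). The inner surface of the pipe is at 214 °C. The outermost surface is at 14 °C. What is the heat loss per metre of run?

Radial resistances (cylindrical: R_cond = ln(r_o/r_i)/(2πkL), R_conv = 1/(h·2πrL)):
R_brass pipe wall = ln(136.1/130)/(2π×100×1) = 7.298×10^-5 K/W
R_vermiculite fill = ln(161.1/136.1)/(2π×0.0639×1) = 0.42 K/W
R_total = 0.4201 K/W
Q = ΔT/R_total = 200/0.4201

q′ ≈ 476 W/m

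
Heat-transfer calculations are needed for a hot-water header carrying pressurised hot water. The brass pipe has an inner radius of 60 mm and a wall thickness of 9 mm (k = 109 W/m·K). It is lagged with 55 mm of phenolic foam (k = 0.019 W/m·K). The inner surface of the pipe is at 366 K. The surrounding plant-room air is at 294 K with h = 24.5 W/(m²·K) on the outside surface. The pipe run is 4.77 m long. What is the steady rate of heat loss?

Q ≈ 69.2 W

Treating each annulus and film as a series resistance:
R_brass pipe wall = ln(69/60)/(2π×109×4.77) = 4.278×10^-5 K/W
R_phenolic foam = ln(124/69)/(2π×0.019×4.77) = 1.029 K/W
R_outer film = 1/(h_o·2πr_oL) = 1/(24.5×2π×0.124×4.77) = 0.01098 K/W
R_total = 1.04 K/W
Q = ΔT/R_total = 72/1.04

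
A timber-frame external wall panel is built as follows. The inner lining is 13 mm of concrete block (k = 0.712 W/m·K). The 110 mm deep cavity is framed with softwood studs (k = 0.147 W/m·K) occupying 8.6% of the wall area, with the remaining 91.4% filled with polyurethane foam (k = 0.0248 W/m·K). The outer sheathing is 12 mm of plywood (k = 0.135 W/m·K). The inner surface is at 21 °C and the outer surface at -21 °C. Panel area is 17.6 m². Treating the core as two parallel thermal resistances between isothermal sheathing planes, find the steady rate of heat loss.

Sheathing layers in series; stud and cavity paths in parallel between them.
R_inner = 0.013/(0.712×17.6) = 0.001037 K/W
R_stud  = 0.11/(0.147×0.086×17.6) = 0.4944 K/W
R_cav   = 0.11/(0.0248×0.914×17.6) = 0.2757 K/W
1/R_core = 1/R_stud + 1/R_cav → R_core = 0.177 K/W
R_outer = 0.012/(0.135×17.6) = 0.005051 K/W
R_total = 0.1831 K/W
Q = ΔT/R_total = 42/0.1831

Q ≈ 229 W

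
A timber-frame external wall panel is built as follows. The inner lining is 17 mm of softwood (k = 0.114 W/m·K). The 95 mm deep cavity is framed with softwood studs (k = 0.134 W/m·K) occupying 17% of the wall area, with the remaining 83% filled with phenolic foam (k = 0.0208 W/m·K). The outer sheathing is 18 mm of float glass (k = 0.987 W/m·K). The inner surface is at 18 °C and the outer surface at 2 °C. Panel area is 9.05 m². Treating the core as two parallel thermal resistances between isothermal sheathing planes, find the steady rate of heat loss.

Q ≈ 57 W

Sheathing layers in series; stud and cavity paths in parallel between them.
R_inner = 0.017/(0.114×9.05) = 0.01648 K/W
R_stud  = 0.095/(0.134×0.17×9.05) = 0.4608 K/W
R_cav   = 0.095/(0.0208×0.83×9.05) = 0.608 K/W
1/R_core = 1/R_stud + 1/R_cav → R_core = 0.2621 K/W
R_outer = 0.018/(0.987×9.05) = 0.002015 K/W
R_total = 0.2806 K/W
Q = ΔT/R_total = 16/0.2806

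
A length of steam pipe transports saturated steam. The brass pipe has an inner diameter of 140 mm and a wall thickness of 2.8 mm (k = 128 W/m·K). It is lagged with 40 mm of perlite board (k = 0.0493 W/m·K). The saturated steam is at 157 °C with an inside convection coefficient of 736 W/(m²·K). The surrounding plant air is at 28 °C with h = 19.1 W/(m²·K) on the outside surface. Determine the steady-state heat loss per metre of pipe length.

q′ ≈ 86.5 W/m

Per-layer cylindrical resistances, series-summed:
R_inner film = 1/(h_i·2πr₁L) = 1/(736×2π×0.07×1) = 0.003089 K/W
R_brass pipe wall = ln(72.8/70)/(2π×128×1) = 4.877×10^-5 K/W
R_perlite board = ln(112.8/72.8)/(2π×0.0493×1) = 1.414 K/W
R_outer film = 1/(h_o·2πr_oL) = 1/(19.1×2π×0.1128×1) = 0.07387 K/W
R_total = 1.491 K/W
Q = ΔT/R_total = 129/1.491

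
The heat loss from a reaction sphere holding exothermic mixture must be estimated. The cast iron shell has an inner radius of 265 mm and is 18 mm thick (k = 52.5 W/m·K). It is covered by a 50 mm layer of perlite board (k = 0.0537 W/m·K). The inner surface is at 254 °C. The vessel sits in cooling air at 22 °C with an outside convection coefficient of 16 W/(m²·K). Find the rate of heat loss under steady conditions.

Spherical conduction: R = (1/r_in − 1/r_out)/(4πk) per layer; series-sum.
R_cast iron shell = (1/0.265 − 1/0.283)/(4π×52.5) = 3.638×10^-4 K/W
R_perlite board = (1/0.283 − 1/0.333)/(4π×0.0537) = 0.7862 K/W
R_outer film = 1/(h·4πr_o²) = 1/(16×4π×0.333²) = 0.04485 K/W
R_total = 0.8315 K/W
Q = ΔT/R_total = 232/0.8315

Q ≈ 279 W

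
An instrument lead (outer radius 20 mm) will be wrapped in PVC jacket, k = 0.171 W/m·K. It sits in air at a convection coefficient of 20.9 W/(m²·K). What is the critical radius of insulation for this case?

r_cr ≈ 8.18 mm

For a cylinder r_cr = k/h = 0.171/20.9
r_cr = 8.18 mm; since the bare radius (20 mm) is above r_cr, any added insulation will reduce heat loss.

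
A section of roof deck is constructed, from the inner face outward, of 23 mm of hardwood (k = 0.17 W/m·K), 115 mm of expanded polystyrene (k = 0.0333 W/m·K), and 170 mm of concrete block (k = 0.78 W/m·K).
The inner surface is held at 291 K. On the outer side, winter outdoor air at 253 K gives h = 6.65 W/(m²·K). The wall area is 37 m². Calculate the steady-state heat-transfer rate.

Q ≈ 355 W

Treating each layer as a thermal resistance in series:
R_hardwood = L/(kA) = 0.023/(0.17×37) = 0.003657 K/W
R_expanded polystyrene = L/(kA) = 0.115/(0.0333×37) = 0.09334 K/W
R_concrete block = L/(kA) = 0.17/(0.78×37) = 0.005891 K/W
R_outer film = 1/(h_o·A) = 1/(6.65×37) = 0.004064 K/W
R_total = 0.1069 K/W
Q = ΔT / R_total = 38 / 0.1069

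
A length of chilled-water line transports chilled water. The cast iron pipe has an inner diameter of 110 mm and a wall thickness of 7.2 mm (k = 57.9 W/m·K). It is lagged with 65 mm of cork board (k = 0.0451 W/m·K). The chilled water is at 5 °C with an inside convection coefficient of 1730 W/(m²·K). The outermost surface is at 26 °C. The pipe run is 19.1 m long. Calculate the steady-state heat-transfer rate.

For a radial system each layer contributes R = ln(r_out/r_in)/(2πkL); films add R = 1/(hA).
R_inner film = 1/(h_i·2πr₁L) = 1/(1730×2π×0.055×19.1) = 8.757×10^-5 K/W
R_cast iron pipe wall = ln(62.2/55)/(2π×57.9×19.1) = 1.77×10^-5 K/W
R_cork board = ln(127.2/62.2)/(2π×0.0451×19.1) = 0.1322 K/W
R_total = 0.1323 K/W
Q = ΔT/R_total = 21/0.1323

Q ≈ 159 W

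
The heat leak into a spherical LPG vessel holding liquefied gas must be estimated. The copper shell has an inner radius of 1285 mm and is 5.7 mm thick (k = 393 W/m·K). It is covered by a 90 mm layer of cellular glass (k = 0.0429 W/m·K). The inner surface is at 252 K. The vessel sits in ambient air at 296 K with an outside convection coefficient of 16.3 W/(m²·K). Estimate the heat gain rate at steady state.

Q ≈ 457 W

For a spherical shell R = (1/r₁ − 1/r₂)/(4πk); film R = 1/(h·4πr²). In series:
R_copper shell = (1/1.285 − 1/1.2907)/(4π×393) = 6.959×10^-7 K/W
R_cellular glass = (1/1.2907 − 1/1.3807)/(4π×0.0429) = 0.09368 K/W
R_outer film = 1/(h·4πr_o²) = 1/(16.3×4π×1.3807²) = 0.002561 K/W
R_total = 0.09624 K/W
Q = ΔT/R_total = 44/0.09624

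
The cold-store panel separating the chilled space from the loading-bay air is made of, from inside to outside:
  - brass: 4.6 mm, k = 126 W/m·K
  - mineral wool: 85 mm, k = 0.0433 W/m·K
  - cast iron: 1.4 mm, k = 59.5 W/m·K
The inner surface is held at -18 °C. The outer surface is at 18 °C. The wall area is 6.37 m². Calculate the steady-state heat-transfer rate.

Q ≈ 117 W

Model the wall as resistances in series:
R_brass = L/(kA) = 0.0046/(126×6.37) = 5.731×10^-6 K/W
R_mineral wool = L/(kA) = 0.085/(0.0433×6.37) = 0.3082 K/W
R_cast iron = L/(kA) = 0.0014/(59.5×6.37) = 3.694×10^-6 K/W
R_total = 0.3082 K/W
Q = ΔT / R_total = 36 / 0.3082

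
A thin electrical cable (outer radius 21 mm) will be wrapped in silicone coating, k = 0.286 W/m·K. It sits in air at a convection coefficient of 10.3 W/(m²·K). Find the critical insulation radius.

r_cr ≈ 27.8 mm

For a cylinder r_cr = k/h = 0.286/10.3
r_cr = 27.8 mm; since the bare radius (21 mm) is below r_cr, adding a thin layer of insulation will *increase* heat loss.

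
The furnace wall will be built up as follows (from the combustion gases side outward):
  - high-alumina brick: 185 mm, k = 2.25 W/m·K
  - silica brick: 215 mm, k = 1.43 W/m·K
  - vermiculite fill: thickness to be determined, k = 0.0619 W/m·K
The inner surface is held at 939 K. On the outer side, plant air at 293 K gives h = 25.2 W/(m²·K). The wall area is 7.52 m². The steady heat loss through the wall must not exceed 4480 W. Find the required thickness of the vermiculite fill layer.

L ≈ 50.3 mm

Using the resistance-network approach (series):
R_high-alumina brick = L/(kA) = 0.185/(2.25×7.52) = 0.01093 K/W
R_silica brick = L/(kA) = 0.215/(1.43×7.52) = 0.01999 K/W
R_outer film = 1/(h_o·A) = 1/(25.2×7.52) = 0.005277 K/W
Sum of the known resistances R_other = 0.0362 K/W
Required total resistance R_tot = ΔT/Q_allow = 646/4480 = 0.1442 K/W
R_vermiculite fill = R_tot − R_other = 0.108 K/W
L = R·k·A = 0.108×0.0619×7.52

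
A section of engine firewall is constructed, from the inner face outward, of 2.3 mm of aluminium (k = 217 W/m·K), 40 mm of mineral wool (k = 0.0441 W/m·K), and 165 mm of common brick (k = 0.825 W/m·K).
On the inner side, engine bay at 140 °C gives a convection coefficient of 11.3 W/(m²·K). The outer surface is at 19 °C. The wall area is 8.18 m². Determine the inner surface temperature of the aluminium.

T ≈ 131 °C

Series thermal resistances:
R_inner film = 1/(h_i·A) = 1/(11.3×8.18) = 0.01082 K/W
R_aluminium = L/(kA) = 0.0023/(217×8.18) = 1.296×10^-6 K/W
R_mineral wool = L/(kA) = 0.04/(0.0441×8.18) = 0.1109 K/W
R_common brick = L/(kA) = 0.165/(0.825×8.18) = 0.02445 K/W
R_total = 0.1462 K/W;  Q = ΔT/R_total = 121/0.1462 = 827.9 W
T_interface = T_inner − Q·ΣR(inner→interface) = 140 − 828×0.01082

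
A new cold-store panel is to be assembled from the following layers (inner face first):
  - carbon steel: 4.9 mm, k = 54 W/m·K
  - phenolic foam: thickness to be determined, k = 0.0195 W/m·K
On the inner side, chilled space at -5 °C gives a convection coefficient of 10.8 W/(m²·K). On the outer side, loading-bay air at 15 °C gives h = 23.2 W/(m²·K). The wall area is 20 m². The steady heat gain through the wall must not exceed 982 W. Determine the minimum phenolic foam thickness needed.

L ≈ 5.3 mm

Series thermal resistances:
R_inner film = 1/(h_i·A) = 1/(10.8×20) = 0.00463 K/W
R_carbon steel = L/(kA) = 0.0049/(54×20) = 4.537×10^-6 K/W
R_outer film = 1/(h_o·A) = 1/(23.2×20) = 0.002155 K/W
Sum of the known resistances R_other = 0.006789 K/W
Required total resistance R_tot = ΔT/Q_allow = 20/982 = 0.02037 K/W
R_phenolic foam = R_tot − R_other = 0.01358 K/W
L = R·k·A = 0.01358×0.0195×20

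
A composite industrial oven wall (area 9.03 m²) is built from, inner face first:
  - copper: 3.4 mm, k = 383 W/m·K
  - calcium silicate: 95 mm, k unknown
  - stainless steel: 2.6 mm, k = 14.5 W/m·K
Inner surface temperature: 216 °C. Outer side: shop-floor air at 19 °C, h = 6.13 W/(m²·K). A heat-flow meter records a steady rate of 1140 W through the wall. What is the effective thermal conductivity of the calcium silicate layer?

Model the wall as resistances in series:
R_copper = L/(kA) = 0.0034/(383×9.03) = 9.831×10^-7 K/W
R_stainless steel = L/(kA) = 0.0026/(14.5×9.03) = 1.986×10^-5 K/W
R_outer film = 1/(h_o·A) = 1/(6.13×9.03) = 0.01807 K/W
Sum of known resistances R_other = 0.01809 K/W
Total R = ΔT/Q = 197/1140 = 0.1728 K/W
R_calcium silicate = R_total − R_other = 0.1547 K/W
k = L/(R·A) = 0.095/(0.1547×9.03)

k ≈ 0.068 W/(m·K)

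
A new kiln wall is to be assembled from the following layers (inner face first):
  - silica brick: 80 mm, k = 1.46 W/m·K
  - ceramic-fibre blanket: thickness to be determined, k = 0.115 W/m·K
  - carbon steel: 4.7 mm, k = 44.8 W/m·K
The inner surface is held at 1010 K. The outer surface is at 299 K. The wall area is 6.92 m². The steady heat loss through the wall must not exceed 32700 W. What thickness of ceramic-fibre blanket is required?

Series thermal resistances:
R_silica brick = L/(kA) = 0.08/(1.46×6.92) = 0.007918 K/W
R_carbon steel = L/(kA) = 0.0047/(44.8×6.92) = 1.516×10^-5 K/W
Sum of the known resistances R_other = 0.007933 K/W
Required total resistance R_tot = ΔT/Q_allow = 711/32700 = 0.02174 K/W
R_ceramic-fibre blanket = R_tot − R_other = 0.01381 K/W
L = R·k·A = 0.01381×0.115×6.92

L ≈ 11 mm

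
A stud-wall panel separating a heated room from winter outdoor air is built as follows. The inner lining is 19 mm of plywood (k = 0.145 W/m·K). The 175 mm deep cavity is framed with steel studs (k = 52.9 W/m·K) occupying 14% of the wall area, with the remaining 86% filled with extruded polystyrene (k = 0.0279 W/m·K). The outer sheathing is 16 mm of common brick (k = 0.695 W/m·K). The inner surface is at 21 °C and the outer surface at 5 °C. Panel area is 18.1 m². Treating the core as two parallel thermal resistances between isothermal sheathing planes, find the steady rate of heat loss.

Q ≈ 1630 W

Sheathing layers in series; stud and cavity paths in parallel between them.
R_inner = 0.019/(0.145×18.1) = 0.007239 K/W
R_stud  = 0.175/(52.9×0.14×18.1) = 0.001305 K/W
R_cav   = 0.175/(0.0279×0.86×18.1) = 0.403 K/W
1/R_core = 1/R_stud + 1/R_cav → R_core = 0.001301 K/W
R_outer = 0.016/(0.695×18.1) = 0.001272 K/W
R_total = 0.009813 K/W
Q = ΔT/R_total = 16/0.009813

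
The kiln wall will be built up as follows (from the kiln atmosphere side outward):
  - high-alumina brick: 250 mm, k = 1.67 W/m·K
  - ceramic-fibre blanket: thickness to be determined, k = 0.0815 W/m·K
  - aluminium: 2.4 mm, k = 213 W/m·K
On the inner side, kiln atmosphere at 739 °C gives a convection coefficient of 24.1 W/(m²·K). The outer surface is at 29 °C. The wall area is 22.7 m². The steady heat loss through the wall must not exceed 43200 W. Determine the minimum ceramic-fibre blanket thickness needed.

Series thermal resistances:
R_inner film = 1/(h_i·A) = 1/(24.1×22.7) = 0.001828 K/W
R_high-alumina brick = L/(kA) = 0.25/(1.67×22.7) = 0.006595 K/W
R_aluminium = L/(kA) = 0.0024/(213×22.7) = 4.964×10^-7 K/W
Sum of the known resistances R_other = 0.008423 K/W
Required total resistance R_tot = ΔT/Q_allow = 710/43200 = 0.01644 K/W
R_ceramic-fibre blanket = R_tot − R_other = 0.008012 K/W
L = R·k·A = 0.008012×0.0815×22.7

L ≈ 14.8 mm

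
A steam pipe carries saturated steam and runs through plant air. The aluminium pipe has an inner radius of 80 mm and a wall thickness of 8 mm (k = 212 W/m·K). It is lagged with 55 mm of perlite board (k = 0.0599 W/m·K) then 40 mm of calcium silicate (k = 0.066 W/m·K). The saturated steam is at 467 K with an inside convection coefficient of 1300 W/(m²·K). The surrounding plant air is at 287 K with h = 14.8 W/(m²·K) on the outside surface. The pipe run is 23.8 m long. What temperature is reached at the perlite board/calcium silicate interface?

T ≈ 347 K

Cylindrical conduction, so R = ln(r₂/r₁)/(2πkL) per layer, in series:
R_inner film = 1/(h_i·2πr₁L) = 1/(1300×2π×0.08×23.8) = 6.43×10^-5 K/W
R_aluminium pipe wall = ln(88/80)/(2π×212×23.8) = 3.006×10^-6 K/W
R_perlite board = ln(143/88)/(2π×0.0599×23.8) = 0.0542 K/W
R_calcium silicate = ln(183/143)/(2π×0.066×23.8) = 0.02499 K/W
R_outer film = 1/(h_o·2πr_oL) = 1/(14.8×2π×0.183×23.8) = 0.002469 K/W
R_total = 0.08173 K/W
Q = ΔT/R_total = 180/0.08173
Q = 2200 W
T_interface = T_inner − Q·ΣR(inner→interface) = 467 − 2200×0.05427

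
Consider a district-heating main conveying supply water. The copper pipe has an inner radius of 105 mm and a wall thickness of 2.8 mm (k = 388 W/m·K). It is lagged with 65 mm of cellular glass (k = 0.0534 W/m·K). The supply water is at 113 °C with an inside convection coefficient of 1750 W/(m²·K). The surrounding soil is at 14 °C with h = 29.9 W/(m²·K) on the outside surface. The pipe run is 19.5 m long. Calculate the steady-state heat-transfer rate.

Radial resistances (cylindrical: R_cond = ln(r_o/r_i)/(2πkL), R_conv = 1/(h·2πrL)):
R_inner film = 1/(h_i·2πr₁L) = 1/(1750×2π×0.105×19.5) = 4.442×10^-5 K/W
R_copper pipe wall = ln(107.8/105)/(2π×388×19.5) = 5.536×10^-7 K/W
R_cellular glass = ln(172.8/107.8)/(2π×0.0534×19.5) = 0.07212 K/W
R_outer film = 1/(h_o·2πr_oL) = 1/(29.9×2π×0.1728×19.5) = 0.00158 K/W
R_total = 0.07374 K/W
Q = ΔT/R_total = 99/0.07374

Q ≈ 1340 W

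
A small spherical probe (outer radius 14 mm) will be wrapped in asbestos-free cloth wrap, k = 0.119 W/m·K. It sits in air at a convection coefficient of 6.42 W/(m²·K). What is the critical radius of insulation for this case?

r_cr ≈ 37.1 mm

For a sphere r_cr = 2k/h = 2×0.119/6.42
r_cr = 37.1 mm; since the bare radius (14 mm) is below r_cr, adding a thin layer of insulation will *increase* heat loss.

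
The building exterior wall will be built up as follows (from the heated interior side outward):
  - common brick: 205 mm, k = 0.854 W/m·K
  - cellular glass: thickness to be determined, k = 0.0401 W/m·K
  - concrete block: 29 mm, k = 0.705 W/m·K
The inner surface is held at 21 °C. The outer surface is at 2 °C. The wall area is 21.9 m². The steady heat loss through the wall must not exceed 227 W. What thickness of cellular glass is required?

Using the resistance-network approach (series):
R_common brick = L/(kA) = 0.205/(0.854×21.9) = 0.01096 K/W
R_concrete block = L/(kA) = 0.029/(0.705×21.9) = 0.001878 K/W
Sum of the known resistances R_other = 0.01284 K/W
Required total resistance R_tot = ΔT/Q_allow = 19/227 = 0.0837 K/W
R_cellular glass = R_tot − R_other = 0.07086 K/W
L = R·k·A = 0.07086×0.0401×21.9

L ≈ 62.2 mm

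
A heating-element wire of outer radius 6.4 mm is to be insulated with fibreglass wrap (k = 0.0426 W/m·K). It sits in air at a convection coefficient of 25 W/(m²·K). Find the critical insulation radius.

r_cr ≈ 1.7 mm

For a cylinder r_cr = k/h = 0.0426/25
r_cr = 1.7 mm; since the bare radius (6.4 mm) is above r_cr, any added insulation will reduce heat loss.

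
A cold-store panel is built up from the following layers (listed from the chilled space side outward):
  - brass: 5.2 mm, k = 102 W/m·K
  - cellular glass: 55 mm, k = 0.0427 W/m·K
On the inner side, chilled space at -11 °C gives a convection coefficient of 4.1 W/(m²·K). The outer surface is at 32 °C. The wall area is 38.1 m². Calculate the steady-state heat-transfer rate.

Series thermal resistances:
R_inner film = 1/(h_i·A) = 1/(4.1×38.1) = 0.006402 K/W
R_brass = L/(kA) = 0.0052/(102×38.1) = 1.338×10^-6 K/W
R_cellular glass = L/(kA) = 0.055/(0.0427×38.1) = 0.03381 K/W
R_total = 0.04021 K/W
Q = ΔT / R_total = 43 / 0.04021

Q ≈ 1070 W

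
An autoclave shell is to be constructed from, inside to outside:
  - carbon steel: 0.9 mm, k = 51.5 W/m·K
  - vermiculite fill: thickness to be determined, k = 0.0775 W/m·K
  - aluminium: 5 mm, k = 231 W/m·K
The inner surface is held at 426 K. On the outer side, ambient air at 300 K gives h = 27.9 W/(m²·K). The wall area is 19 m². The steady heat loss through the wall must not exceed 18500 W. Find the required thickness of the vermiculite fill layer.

Thermal resistances in series:
R_carbon steel = L/(kA) = 0.0009/(51.5×19) = 9.198×10^-7 K/W
R_aluminium = L/(kA) = 0.005/(231×19) = 1.139×10^-6 K/W
R_outer film = 1/(h_o·A) = 1/(27.9×19) = 0.001886 K/W
Sum of the known resistances R_other = 0.001888 K/W
Required total resistance R_tot = ΔT/Q_allow = 126/18500 = 0.006811 K/W
R_vermiculite fill = R_tot − R_other = 0.004922 K/W
L = R·k·A = 0.004922×0.0775×19

L ≈ 7.25 mm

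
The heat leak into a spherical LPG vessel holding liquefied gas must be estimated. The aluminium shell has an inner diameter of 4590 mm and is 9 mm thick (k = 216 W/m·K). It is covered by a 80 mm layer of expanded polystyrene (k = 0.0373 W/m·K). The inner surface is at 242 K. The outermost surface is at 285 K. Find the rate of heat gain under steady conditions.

Each spherical layer contributes R = (1/r_i − 1/r_o)/(4πk):
R_aluminium shell = (1/2.295 − 1/2.304)/(4π×216) = 6.271×10^-7 K/W
R_expanded polystyrene = (1/2.304 − 1/2.384)/(4π×0.0373) = 0.03107 K/W
R_total = 0.03107 K/W
Q = ΔT/R_total = 43/0.03107

Q ≈ 1380 W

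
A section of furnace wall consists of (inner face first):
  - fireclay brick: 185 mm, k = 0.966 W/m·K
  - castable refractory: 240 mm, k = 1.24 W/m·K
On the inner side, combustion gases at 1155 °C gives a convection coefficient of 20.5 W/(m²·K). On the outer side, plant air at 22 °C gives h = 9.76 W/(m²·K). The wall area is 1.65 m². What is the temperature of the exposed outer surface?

T ≈ 238 °C

Using the resistance-network approach (series):
R_inner film = 1/(h_i·A) = 1/(20.5×1.65) = 0.02956 K/W
R_fireclay brick = L/(kA) = 0.185/(0.966×1.65) = 0.1161 K/W
R_castable refractory = L/(kA) = 0.24/(1.24×1.65) = 0.1173 K/W
R_outer film = 1/(h_o·A) = 1/(9.76×1.65) = 0.0621 K/W
R_total = 0.325 K/W;  Q = ΔT/R_total = 1133/0.325 = 3486 W
T_interface = T_inner − Q·ΣR(inner→interface) = 1155 − 3490×0.2629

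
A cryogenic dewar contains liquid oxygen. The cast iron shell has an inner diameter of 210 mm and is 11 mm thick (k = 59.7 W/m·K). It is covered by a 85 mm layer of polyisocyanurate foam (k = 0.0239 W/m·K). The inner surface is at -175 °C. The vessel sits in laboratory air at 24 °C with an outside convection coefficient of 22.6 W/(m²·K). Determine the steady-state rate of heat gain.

Q ≈ 16.3 W

Spherical conduction: R = (1/r_in − 1/r_out)/(4πk) per layer; series-sum.
R_cast iron shell = (1/0.105 − 1/0.116)/(4π×59.7) = 0.001204 K/W
R_polyisocyanurate foam = (1/0.116 − 1/0.201)/(4π×0.0239) = 12.14 K/W
R_outer film = 1/(h·4πr_o²) = 1/(22.6×4π×0.201²) = 0.08715 K/W
R_total = 12.23 K/W
Q = ΔT/R_total = 199/12.23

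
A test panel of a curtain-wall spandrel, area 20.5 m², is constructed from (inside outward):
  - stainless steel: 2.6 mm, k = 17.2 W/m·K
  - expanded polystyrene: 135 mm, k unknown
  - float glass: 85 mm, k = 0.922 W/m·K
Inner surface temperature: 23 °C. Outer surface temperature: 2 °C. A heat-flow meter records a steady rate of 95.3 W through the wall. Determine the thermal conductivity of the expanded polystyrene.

k ≈ 0.0305 W/(m·K)

Using the resistance-network approach (series):
R_stainless steel = L/(kA) = 0.0026/(17.2×20.5) = 7.374×10^-6 K/W
R_float glass = L/(kA) = 0.085/(0.922×20.5) = 0.004497 K/W
Sum of known resistances R_other = 0.004504 K/W
Total R = ΔT/Q = 21/95.3 = 0.2204 K/W
R_expanded polystyrene = R_total − R_other = 0.2159 K/W
k = L/(R·A) = 0.135/(0.2159×20.5)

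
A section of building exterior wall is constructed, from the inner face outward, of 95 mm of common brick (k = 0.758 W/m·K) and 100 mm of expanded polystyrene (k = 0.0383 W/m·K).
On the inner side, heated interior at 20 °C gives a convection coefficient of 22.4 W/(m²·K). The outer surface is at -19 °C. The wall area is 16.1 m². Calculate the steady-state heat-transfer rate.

Q ≈ 226 W

Using the resistance-network approach (series):
R_inner film = 1/(h_i·A) = 1/(22.4×16.1) = 0.002773 K/W
R_common brick = L/(kA) = 0.095/(0.758×16.1) = 0.007784 K/W
R_expanded polystyrene = L/(kA) = 0.1/(0.0383×16.1) = 0.1622 K/W
R_total = 0.1727 K/W
Q = ΔT / R_total = 39 / 0.1727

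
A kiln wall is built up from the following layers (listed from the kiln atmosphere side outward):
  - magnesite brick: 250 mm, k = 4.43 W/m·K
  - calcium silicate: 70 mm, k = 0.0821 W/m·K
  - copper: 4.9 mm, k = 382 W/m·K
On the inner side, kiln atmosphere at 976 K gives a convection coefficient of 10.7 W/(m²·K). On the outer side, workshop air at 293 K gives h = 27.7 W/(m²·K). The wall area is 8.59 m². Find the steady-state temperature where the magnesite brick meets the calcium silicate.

Model the wall as resistances in series:
R_inner film = 1/(h_i·A) = 1/(10.7×8.59) = 0.01088 K/W
R_magnesite brick = L/(kA) = 0.25/(4.43×8.59) = 0.00657 K/W
R_calcium silicate = L/(kA) = 0.07/(0.0821×8.59) = 0.09926 K/W
R_copper = L/(kA) = 0.0049/(382×8.59) = 1.493×10^-6 K/W
R_outer film = 1/(h_o·A) = 1/(27.7×8.59) = 0.004203 K/W
R_total = 0.1209 K/W;  Q = ΔT/R_total = 683/0.1209 = 5649 W
T_interface = T_inner − Q·ΣR(inner→interface) = 976 − 5650×0.01745

T ≈ 877 K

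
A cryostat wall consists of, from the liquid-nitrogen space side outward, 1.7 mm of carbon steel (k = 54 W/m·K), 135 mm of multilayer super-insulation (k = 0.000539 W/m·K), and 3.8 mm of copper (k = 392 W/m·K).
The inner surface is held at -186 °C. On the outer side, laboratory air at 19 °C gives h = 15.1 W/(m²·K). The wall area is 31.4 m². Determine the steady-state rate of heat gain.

Q ≈ 25.7 W

Treating each layer as a thermal resistance in series:
R_carbon steel = L/(kA) = 0.0017/(54×31.4) = 1.003×10^-6 K/W
R_multilayer super-insulation = L/(kA) = 0.135/(0.000539×31.4) = 7.977 K/W
R_copper = L/(kA) = 0.0038/(392×31.4) = 3.087×10^-7 K/W
R_outer film = 1/(h_o·A) = 1/(15.1×31.4) = 0.002109 K/W
R_total = 7.979 K/W
Q = ΔT / R_total = 205 / 7.979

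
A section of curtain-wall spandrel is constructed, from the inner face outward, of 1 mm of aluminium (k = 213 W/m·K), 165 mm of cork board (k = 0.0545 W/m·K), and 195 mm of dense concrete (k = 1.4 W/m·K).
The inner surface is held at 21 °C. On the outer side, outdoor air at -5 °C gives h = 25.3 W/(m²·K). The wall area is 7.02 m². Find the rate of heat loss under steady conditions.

Q ≈ 56.9 W

Model the wall as resistances in series:
R_aluminium = L/(kA) = 0.001/(213×7.02) = 6.688×10^-7 K/W
R_cork board = L/(kA) = 0.165/(0.0545×7.02) = 0.4313 K/W
R_dense concrete = L/(kA) = 0.195/(1.4×7.02) = 0.01984 K/W
R_outer film = 1/(h_o·A) = 1/(25.3×7.02) = 0.00563 K/W
R_total = 0.4567 K/W
Q = ΔT / R_total = 26 / 0.4567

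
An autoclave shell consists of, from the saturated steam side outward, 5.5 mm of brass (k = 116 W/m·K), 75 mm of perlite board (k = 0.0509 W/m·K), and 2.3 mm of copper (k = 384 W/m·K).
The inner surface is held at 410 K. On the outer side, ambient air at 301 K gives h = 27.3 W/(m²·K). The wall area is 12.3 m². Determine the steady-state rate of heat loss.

Q ≈ 888 W

Thermal resistances in series:
R_brass = L/(kA) = 0.0055/(116×12.3) = 3.855×10^-6 K/W
R_perlite board = L/(kA) = 0.075/(0.0509×12.3) = 0.1198 K/W
R_copper = L/(kA) = 0.0023/(384×12.3) = 4.87×10^-7 K/W
R_outer film = 1/(h_o·A) = 1/(27.3×12.3) = 0.002978 K/W
R_total = 0.1228 K/W
Q = ΔT / R_total = 109 / 0.1228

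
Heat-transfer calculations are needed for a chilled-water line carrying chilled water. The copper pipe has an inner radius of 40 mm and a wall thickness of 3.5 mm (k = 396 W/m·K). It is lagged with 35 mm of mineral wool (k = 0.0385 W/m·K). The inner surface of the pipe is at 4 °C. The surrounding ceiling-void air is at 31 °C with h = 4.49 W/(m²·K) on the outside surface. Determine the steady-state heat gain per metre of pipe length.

q′ ≈ 9.34 W/m

Treating each annulus and film as a series resistance:
R_copper pipe wall = ln(43.5/40)/(2π×396×1) = 3.371×10^-5 K/W
R_mineral wool = ln(78.5/43.5)/(2π×0.0385×1) = 2.44 K/W
R_outer film = 1/(h_o·2πr_oL) = 1/(4.49×2π×0.0785×1) = 0.4515 K/W
R_total = 2.892 K/W
Q = ΔT/R_total = 27/2.892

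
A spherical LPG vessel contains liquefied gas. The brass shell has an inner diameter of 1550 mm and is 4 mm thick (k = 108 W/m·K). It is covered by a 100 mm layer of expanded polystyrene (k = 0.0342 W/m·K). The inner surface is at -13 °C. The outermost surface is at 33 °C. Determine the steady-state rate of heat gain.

For a spherical shell R = (1/r₁ − 1/r₂)/(4πk); film R = 1/(h·4πr²). In series:
R_brass shell = (1/0.775 − 1/0.779)/(4π×108) = 4.882×10^-6 K/W
R_expanded polystyrene = (1/0.779 − 1/0.879)/(4π×0.0342) = 0.3398 K/W
R_total = 0.3398 K/W
Q = ΔT/R_total = 46/0.3398

Q ≈ 135 W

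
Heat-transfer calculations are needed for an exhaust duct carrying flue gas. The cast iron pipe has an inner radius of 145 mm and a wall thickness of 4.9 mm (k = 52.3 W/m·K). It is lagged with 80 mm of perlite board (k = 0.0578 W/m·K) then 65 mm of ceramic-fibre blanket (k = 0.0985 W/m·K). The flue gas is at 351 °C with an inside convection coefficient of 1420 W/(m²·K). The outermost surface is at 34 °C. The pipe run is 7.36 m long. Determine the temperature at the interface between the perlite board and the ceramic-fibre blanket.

Per-layer cylindrical resistances, series-summed:
R_inner film = 1/(h_i·2πr₁L) = 1/(1420×2π×0.145×7.36) = 1.05×10^-4 K/W
R_cast iron pipe wall = ln(149.9/145)/(2π×52.3×7.36) = 1.374×10^-5 K/W
R_perlite board = ln(229.9/149.9)/(2π×0.0578×7.36) = 0.16 K/W
R_ceramic-fibre blanket = ln(294.9/229.9)/(2π×0.0985×7.36) = 0.05466 K/W
R_total = 0.2148 K/W
Q = ΔT/R_total = 317/0.2148
Q = 1480 W
T_interface = T_inner − Q·ΣR(inner→interface) = 351 − 1480×0.1601

T ≈ 115 °C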